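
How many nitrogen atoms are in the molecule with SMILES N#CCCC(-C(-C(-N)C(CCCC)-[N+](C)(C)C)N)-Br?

4

The symbol for nitrogen appears 4 times in the SMILES.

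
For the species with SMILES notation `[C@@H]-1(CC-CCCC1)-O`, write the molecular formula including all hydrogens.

Heavy atoms from the SMILES: 7 C, 1 O.
Implicit hydrogens by atom environment:
  6 × C: 2 H each → 12
  1 × C: 1 H
  1 × O: 1 H
  Total hydrogens = 14.
Molecular formula: C7H14O

C7H14O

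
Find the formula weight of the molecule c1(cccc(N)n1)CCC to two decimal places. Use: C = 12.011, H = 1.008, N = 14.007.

136.20

Molecular formula: C8H12N2.
M = 8×12.011 + 12×1.008 + 2×14.007 = 136.20 g/mol.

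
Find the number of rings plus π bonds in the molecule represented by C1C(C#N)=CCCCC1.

Molecular formula from the SMILES: C8H11N.
DoU = (2C + 2 + N − H − X)/2 = (2·8 + 2 + 1 − 11 − 0)/2 = 8/2 = 4.
(Structurally: 1 ring(s) + 3 π bond(s) = 4.)

4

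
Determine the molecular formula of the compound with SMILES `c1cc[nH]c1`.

C4H5N

Heavy atoms from the SMILES: 4 C, 1 N.
Implicit hydrogens by atom environment:
  4 × C (aromatic): 1 H each → 4
  1 × N (aromatic): 1 H
  Total hydrogens = 5.
Molecular formula: C4H5N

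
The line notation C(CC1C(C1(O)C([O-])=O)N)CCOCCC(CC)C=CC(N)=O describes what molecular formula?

C16H27N2O5-

Heavy atoms from the SMILES: 16 C, 2 N, 5 O.
Implicit hydrogens by atom environment:
  7 × C: 2 H each → 14
  5 × C: 1 H each → 5
  3 × C: no H
  3 × O: no H
  2 × N: 2 H each → 4
  1 × C: 3 H
  1 × O: 1 H
  1 × O (charge -1): no H
  Total hydrogens = 27.
Net charge -1.
Molecular formula: C16H27N2O5-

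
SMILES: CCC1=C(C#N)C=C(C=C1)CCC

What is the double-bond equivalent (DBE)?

Molecular formula from the SMILES: C12H15N.
DoU = (2C + 2 + N − H − X)/2 = (2·12 + 2 + 1 − 15 − 0)/2 = 12/2 = 6.
(Structurally: 1 ring(s) + 5 π bond(s) = 6.)

6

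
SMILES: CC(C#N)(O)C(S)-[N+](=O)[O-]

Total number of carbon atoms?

The symbol for carbon appears 4 times in the SMILES.

4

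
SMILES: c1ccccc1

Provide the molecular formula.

C6H6

Heavy atoms from the SMILES: 6 C.
Implicit hydrogens by atom environment:
  6 × C (aromatic): 1 H each → 6
  Total hydrogens = 6.
Molecular formula: C6H6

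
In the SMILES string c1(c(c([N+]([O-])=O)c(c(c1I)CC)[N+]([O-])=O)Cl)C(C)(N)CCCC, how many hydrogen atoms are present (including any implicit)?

19

Hydrogens are implicit in SMILES; fill each atom to its normal valence:
  6 × C (aromatic): no H
  4 × C: 2 H each → 8
  3 × C: 3 H each → 9
  2 × N (charge +1): no H
  2 × O: no H
  2 × O (charge -1): no H
  1 × C: no H
  1 × Cl: no H
  1 × I: no H
  1 × N: 2 H
  Total hydrogens = 19.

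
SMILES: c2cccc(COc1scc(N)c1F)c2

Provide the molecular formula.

C11H10FNOS

Heavy atoms from the SMILES: 11 C, 1 F, 1 N, 1 O, 1 S.
Implicit hydrogens by atom environment:
  6 × C (aromatic): 1 H each → 6
  4 × C (aromatic): no H
  1 × C: 2 H
  1 × F: no H
  1 × N: 2 H
  1 × O: no H
  1 × S (aromatic): no H
  Total hydrogens = 10.
Molecular formula: C11H10FNOS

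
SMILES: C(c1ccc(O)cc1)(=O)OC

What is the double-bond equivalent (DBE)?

Molecular formula from the SMILES: C8H8O3.
DoU = (2C + 2 + N − H − X)/2 = (2·8 + 2 + 0 − 8 − 0)/2 = 10/2 = 5.
(Structurally: 1 ring(s) + 4 π bond(s) = 5.)

5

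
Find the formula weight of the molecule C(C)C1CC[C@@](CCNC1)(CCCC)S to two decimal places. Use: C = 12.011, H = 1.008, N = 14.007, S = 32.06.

229.43

Molecular formula: C13H27NS.
M = 13×12.011 + 27×1.008 + 1×14.007 + 1×32.06 = 229.43 g/mol.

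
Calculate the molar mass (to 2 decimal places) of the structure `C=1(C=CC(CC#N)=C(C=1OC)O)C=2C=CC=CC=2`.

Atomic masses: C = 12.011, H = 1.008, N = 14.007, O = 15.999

Molecular formula: C15H13NO2.
M = 15×12.011 + 13×1.008 + 1×14.007 + 2×15.999 = 239.27 g/mol.

239.27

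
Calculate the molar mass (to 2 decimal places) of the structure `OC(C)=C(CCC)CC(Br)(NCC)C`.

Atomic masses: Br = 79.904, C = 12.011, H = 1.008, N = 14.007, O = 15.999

Molecular formula: C11H22BrNO.
M = 1×79.904 + 11×12.011 + 22×1.008 + 1×14.007 + 1×15.999 = 264.21 g/mol.

264.21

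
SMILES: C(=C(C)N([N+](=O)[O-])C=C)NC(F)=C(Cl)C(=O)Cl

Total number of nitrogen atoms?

The symbol for nitrogen appears 3 times in the SMILES.

3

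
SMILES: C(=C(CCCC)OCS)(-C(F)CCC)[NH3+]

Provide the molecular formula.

Heavy atoms from the SMILES: 11 C, 1 F, 1 N, 1 O, 1 S.
Implicit hydrogens by atom environment:
  6 × C: 2 H each → 12
  2 × C: 3 H each → 6
  2 × C: no H
  1 × C: 1 H
  1 × F: no H
  1 × N (charge +1): 3 H
  1 × O: no H
  1 × S: 1 H
  Total hydrogens = 23.
Net charge +1.
Molecular formula: C11H23FNOS+

C11H23FNOS+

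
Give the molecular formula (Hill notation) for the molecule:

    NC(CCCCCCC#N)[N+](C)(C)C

Heavy atoms from the SMILES: 11 C, 3 N.
Implicit hydrogens by atom environment:
  6 × C: 2 H each → 12
  3 × C: 3 H each → 9
  1 × C: 1 H
  1 × C: no H
  1 × N: 2 H
  1 × N (charge +1): no H
  1 × N: no H
  Total hydrogens = 24.
Net charge +1.
Molecular formula: C11H24N3+

C11H24N3+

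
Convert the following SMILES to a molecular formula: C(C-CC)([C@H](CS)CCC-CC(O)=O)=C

Heavy atoms from the SMILES: 12 C, 2 O, 1 S.
Implicit hydrogens by atom environment:
  8 × C: 2 H each → 16
  2 × C: no H
  1 × C: 3 H
  1 × C: 1 H
  1 × O: 1 H
  1 × O: no H
  1 × S: 1 H
  Total hydrogens = 22.
Molecular formula: C12H22O2S

C12H22O2S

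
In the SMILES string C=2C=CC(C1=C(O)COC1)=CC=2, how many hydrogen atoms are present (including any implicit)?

10

Hydrogens are implicit in SMILES; fill each atom to its normal valence:
  5 × C (aromatic): 1 H each → 5
  2 × C: 2 H each → 4
  2 × C: no H
  1 × C (aromatic): no H
  1 × O: 1 H
  1 × O: no H
  Total hydrogens = 10.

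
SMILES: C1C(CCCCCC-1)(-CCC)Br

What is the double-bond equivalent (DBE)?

Molecular formula from the SMILES: C11H21Br.
DoU = (2C + 2 + N − H − X)/2 = (2·11 + 2 + 0 − 21 − 1)/2 = 2/2 = 1.
(Structurally: 1 ring(s) + 0 π bond(s) = 1.)

1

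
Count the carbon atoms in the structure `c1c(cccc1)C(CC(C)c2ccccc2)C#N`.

17

The symbol for carbon appears 17 times in the SMILES. Lowercase c denotes aromatic carbon and counts toward C.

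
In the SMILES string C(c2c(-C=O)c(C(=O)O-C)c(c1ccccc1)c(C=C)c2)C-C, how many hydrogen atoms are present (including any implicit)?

20

Hydrogens are implicit in SMILES; fill each atom to its normal valence:
  6 × C (aromatic): 1 H each → 6
  6 × C (aromatic): no H
  3 × C: 2 H each → 6
  3 × O: no H
  2 × C: 3 H each → 6
  2 × C: 1 H each → 2
  1 × C: no H
  Total hydrogens = 20.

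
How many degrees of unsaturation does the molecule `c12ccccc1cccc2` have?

Molecular formula from the SMILES: C10H8.
DoU = (2C + 2 + N − H − X)/2 = (2·10 + 2 + 0 − 8 − 0)/2 = 14/2 = 7.
(Structurally: 2 ring(s) + 5 π bond(s) = 7.)

7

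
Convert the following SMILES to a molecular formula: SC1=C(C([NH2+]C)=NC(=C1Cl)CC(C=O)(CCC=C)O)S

Heavy atoms from the SMILES: 13 C, 1 Cl, 2 N, 2 O, 2 S.
Implicit hydrogens by atom environment:
  5 × C (aromatic): no H
  4 × C: 2 H each → 8
  2 × C: 1 H each → 2
  2 × S: 1 H each → 2
  1 × C: 3 H
  1 × C: no H
  1 × Cl: no H
  1 × N (charge +1): 2 H
  1 × N (aromatic): no H
  1 × O: 1 H
  1 × O: no H
  Total hydrogens = 18.
Net charge +1.
Molecular formula: C13H18ClN2O2S2+

C13H18ClN2O2S2+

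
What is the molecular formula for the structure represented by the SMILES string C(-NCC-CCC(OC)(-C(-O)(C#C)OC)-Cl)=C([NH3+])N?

Heavy atoms from the SMILES: 12 C, 1 Cl, 3 N, 3 O.
Implicit hydrogens by atom environment:
  4 × C: 2 H each → 8
  4 × C: no H
  2 × C: 3 H each → 6
  2 × C: 1 H each → 2
  2 × O: no H
  1 × Cl: no H
  1 × N (charge +1): 3 H
  1 × N: 2 H
  1 × N: 1 H
  1 × O: 1 H
  Total hydrogens = 23.
Net charge +1.
Molecular formula: C12H23ClN3O3+

C12H23ClN3O3+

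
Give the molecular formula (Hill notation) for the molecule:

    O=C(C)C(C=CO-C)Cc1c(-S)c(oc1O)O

Heavy atoms from the SMILES: 11 C, 5 O, 1 S.
Implicit hydrogens by atom environment:
  4 × C (aromatic): no H
  3 × C: 1 H each → 3
  2 × C: 3 H each → 6
  2 × O: 1 H each → 2
  2 × O: no H
  1 × C: 2 H
  1 × C: no H
  1 × O (aromatic): no H
  1 × S: 1 H
  Total hydrogens = 14.
Molecular formula: C11H14O5S

C11H14O5S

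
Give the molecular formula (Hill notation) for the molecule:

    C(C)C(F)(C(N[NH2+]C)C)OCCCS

Heavy atoms from the SMILES: 9 C, 1 F, 2 N, 1 O, 1 S.
Implicit hydrogens by atom environment:
  4 × C: 2 H each → 8
  3 × C: 3 H each → 9
  1 × C: 1 H
  1 × C: no H
  1 × F: no H
  1 × N (charge +1): 2 H
  1 × N: 1 H
  1 × O: no H
  1 × S: 1 H
  Total hydrogens = 22.
Net charge +1.
Molecular formula: C9H22FN2OS+

C9H22FN2OS+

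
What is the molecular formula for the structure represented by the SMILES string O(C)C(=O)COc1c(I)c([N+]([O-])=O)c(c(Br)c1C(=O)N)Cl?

C10H7BrClIN2O6

Heavy atoms from the SMILES: 1 Br, 10 C, 1 Cl, 1 I, 2 N, 6 O.
Implicit hydrogens by atom environment:
  6 × C (aromatic): no H
  5 × O: no H
  2 × C: no H
  1 × Br: no H
  1 × C: 3 H
  1 × C: 2 H
  1 × Cl: no H
  1 × I: no H
  1 × N: 2 H
  1 × N (charge +1): no H
  1 × O (charge -1): no H
  Total hydrogens = 7.
Molecular formula: C10H7BrClIN2O6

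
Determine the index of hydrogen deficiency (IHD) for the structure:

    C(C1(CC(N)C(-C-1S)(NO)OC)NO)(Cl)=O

Molecular formula from the SMILES: C7H14ClN3O4S.
DoU = (2C + 2 + N − H − X)/2 = (2·7 + 2 + 3 − 14 − 1)/2 = 4/2 = 2.
(Structurally: 1 ring(s) + 1 π bond(s) = 2.)

2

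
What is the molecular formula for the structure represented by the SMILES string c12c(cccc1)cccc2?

Heavy atoms from the SMILES: 10 C.
Implicit hydrogens by atom environment:
  8 × C (aromatic): 1 H each → 8
  2 × C (aromatic): no H
  Total hydrogens = 8.
Molecular formula: C10H8

C10H8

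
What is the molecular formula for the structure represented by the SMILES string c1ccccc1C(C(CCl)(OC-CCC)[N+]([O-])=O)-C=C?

C15H20ClNO3

Heavy atoms from the SMILES: 15 C, 1 Cl, 1 N, 3 O.
Implicit hydrogens by atom environment:
  5 × C: 2 H each → 10
  5 × C (aromatic): 1 H each → 5
  2 × C: 1 H each → 2
  2 × O: no H
  1 × C: 3 H
  1 × C: no H
  1 × C (aromatic): no H
  1 × Cl: no H
  1 × N (charge +1): no H
  1 × O (charge -1): no H
  Total hydrogens = 20.
Molecular formula: C15H20ClNO3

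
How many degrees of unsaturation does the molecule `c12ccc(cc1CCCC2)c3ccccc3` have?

Molecular formula from the SMILES: C16H16.
DoU = (2C + 2 + N − H − X)/2 = (2·16 + 2 + 0 − 16 − 0)/2 = 18/2 = 9.
(Structurally: 3 ring(s) + 6 π bond(s) = 9.)

9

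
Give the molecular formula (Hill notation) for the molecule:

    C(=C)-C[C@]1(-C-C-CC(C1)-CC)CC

Heavy atoms from the SMILES: 13 C.
Implicit hydrogens by atom environment:
  8 × C: 2 H each → 16
  2 × C: 3 H each → 6
  2 × C: 1 H each → 2
  1 × C: no H
  Total hydrogens = 24.
Molecular formula: C13H24

C13H24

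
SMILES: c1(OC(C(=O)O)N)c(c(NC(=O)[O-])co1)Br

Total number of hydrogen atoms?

Hydrogens are implicit in SMILES; fill each atom to its normal valence:
  3 × C (aromatic): no H
  3 × O: no H
  2 × C: no H
  1 × Br: no H
  1 × C (aromatic): 1 H
  1 × C: 1 H
  1 × N: 2 H
  1 × N: 1 H
  1 × O: 1 H
  1 × O (aromatic): no H
  1 × O (charge -1): no H
  Total hydrogens = 6.

6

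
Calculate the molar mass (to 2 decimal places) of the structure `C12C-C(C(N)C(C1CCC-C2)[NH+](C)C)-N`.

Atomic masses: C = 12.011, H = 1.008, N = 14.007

Molecular formula: C12H26N3+.
M = 12×12.011 + 26×1.008 + 3×14.007 = 212.36 g/mol.

212.36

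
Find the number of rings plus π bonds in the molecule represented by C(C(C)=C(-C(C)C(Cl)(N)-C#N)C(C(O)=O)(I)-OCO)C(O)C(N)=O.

Molecular formula from the SMILES: C13H19ClIN3O6.
DoU = (2C + 2 + N − H − X)/2 = (2·13 + 2 + 3 − 19 − 2)/2 = 10/2 = 5.
(Structurally: 0 ring(s) + 5 π bond(s) = 5.)

5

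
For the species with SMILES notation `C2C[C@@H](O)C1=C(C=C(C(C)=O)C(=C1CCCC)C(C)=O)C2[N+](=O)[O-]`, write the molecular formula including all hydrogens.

C18H23NO5

Heavy atoms from the SMILES: 18 C, 1 N, 5 O.
Implicit hydrogens by atom environment:
  5 × C: 2 H each → 10
  5 × C (aromatic): no H
  3 × C: 3 H each → 9
  3 × O: no H
  2 × C: 1 H each → 2
  2 × C: no H
  1 × C (aromatic): 1 H
  1 × N (charge +1): no H
  1 × O: 1 H
  1 × O (charge -1): no H
  Total hydrogens = 23.
Molecular formula: C18H23NO5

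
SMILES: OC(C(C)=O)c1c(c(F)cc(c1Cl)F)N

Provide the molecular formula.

Heavy atoms from the SMILES: 9 C, 1 Cl, 2 F, 1 N, 2 O.
Implicit hydrogens by atom environment:
  5 × C (aromatic): no H
  2 × F: no H
  1 × C: 3 H
  1 × C (aromatic): 1 H
  1 × C: 1 H
  1 × C: no H
  1 × Cl: no H
  1 × N: 2 H
  1 × O: 1 H
  1 × O: no H
  Total hydrogens = 8.
Molecular formula: C9H8ClF2NO2

C9H8ClF2NO2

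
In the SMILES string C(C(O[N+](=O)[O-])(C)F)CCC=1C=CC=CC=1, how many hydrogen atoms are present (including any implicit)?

14

Hydrogens are implicit in SMILES; fill each atom to its normal valence:
  5 × C (aromatic): 1 H each → 5
  3 × C: 2 H each → 6
  2 × O: no H
  1 × C: 3 H
  1 × C: no H
  1 × C (aromatic): no H
  1 × F: no H
  1 × N (charge +1): no H
  1 × O (charge -1): no H
  Total hydrogens = 14.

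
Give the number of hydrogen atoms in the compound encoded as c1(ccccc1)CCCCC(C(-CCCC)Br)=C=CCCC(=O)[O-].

28

Hydrogens are implicit in SMILES; fill each atom to its normal valence:
  9 × C: 2 H each → 18
  5 × C (aromatic): 1 H each → 5
  3 × C: no H
  2 × C: 1 H each → 2
  1 × Br: no H
  1 × C: 3 H
  1 × C (aromatic): no H
  1 × O: no H
  1 × O (charge -1): no H
  Total hydrogens = 28.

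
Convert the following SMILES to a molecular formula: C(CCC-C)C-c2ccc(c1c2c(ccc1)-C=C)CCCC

Heavy atoms from the SMILES: 22 C.
Implicit hydrogens by atom environment:
  9 × C: 2 H each → 18
  5 × C (aromatic): 1 H each → 5
  5 × C (aromatic): no H
  2 × C: 3 H each → 6
  1 × C: 1 H
  Total hydrogens = 30.
Molecular formula: C22H30

C22H30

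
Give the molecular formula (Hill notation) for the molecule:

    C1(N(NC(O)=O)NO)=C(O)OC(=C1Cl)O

Heavy atoms from the SMILES: 5 C, 1 Cl, 3 N, 6 O.
Implicit hydrogens by atom environment:
  4 × C (aromatic): no H
  4 × O: 1 H each → 4
  2 × N: 1 H each → 2
  1 × C: no H
  1 × Cl: no H
  1 × N: no H
  1 × O (aromatic): no H
  1 × O: no H
  Total hydrogens = 6.
Molecular formula: C5H6ClN3O6

C5H6ClN3O6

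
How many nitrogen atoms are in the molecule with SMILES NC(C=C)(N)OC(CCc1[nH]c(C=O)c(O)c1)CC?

3

The symbol for nitrogen appears 3 times in the SMILES.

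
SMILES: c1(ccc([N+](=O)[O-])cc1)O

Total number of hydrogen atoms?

5

Hydrogens are implicit in SMILES; fill each atom to its normal valence:
  4 × C (aromatic): 1 H each → 4
  2 × C (aromatic): no H
  1 × N (charge +1): no H
  1 × O: 1 H
  1 × O: no H
  1 × O (charge -1): no H
  Total hydrogens = 5.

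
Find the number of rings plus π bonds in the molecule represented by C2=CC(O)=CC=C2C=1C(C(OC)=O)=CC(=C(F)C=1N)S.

Molecular formula from the SMILES: C14H12FNO3S.
DoU = (2C + 2 + N − H − X)/2 = (2·14 + 2 + 1 − 12 − 1)/2 = 18/2 = 9.
(Structurally: 2 ring(s) + 7 π bond(s) = 9.)

9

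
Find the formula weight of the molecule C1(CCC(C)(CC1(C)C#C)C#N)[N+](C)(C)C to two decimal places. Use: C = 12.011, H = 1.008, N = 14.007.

219.35

Molecular formula: C14H23N2+.
M = 14×12.011 + 23×1.008 + 2×14.007 = 219.35 g/mol.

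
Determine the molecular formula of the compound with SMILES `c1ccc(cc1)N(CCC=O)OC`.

C10H13NO2

Heavy atoms from the SMILES: 10 C, 1 N, 2 O.
Implicit hydrogens by atom environment:
  5 × C (aromatic): 1 H each → 5
  2 × C: 2 H each → 4
  2 × O: no H
  1 × C: 3 H
  1 × C: 1 H
  1 × C (aromatic): no H
  1 × N: no H
  Total hydrogens = 13.
Molecular formula: C10H13NO2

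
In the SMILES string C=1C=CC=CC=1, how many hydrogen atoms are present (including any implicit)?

6

Hydrogens are implicit in SMILES; fill each atom to its normal valence:
  6 × C (aromatic): 1 H each → 6
  Total hydrogens = 6.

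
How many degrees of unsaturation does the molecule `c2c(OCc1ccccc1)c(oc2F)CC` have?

Molecular formula from the SMILES: C13H13FO2.
DoU = (2C + 2 + N − H − X)/2 = (2·13 + 2 + 0 − 13 − 1)/2 = 14/2 = 7.
(Structurally: 2 ring(s) + 5 π bond(s) = 7.)

7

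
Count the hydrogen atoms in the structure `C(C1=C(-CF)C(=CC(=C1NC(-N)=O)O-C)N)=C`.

Hydrogens are implicit in SMILES; fill each atom to its normal valence:
  5 × C (aromatic): no H
  2 × C: 2 H each → 4
  2 × N: 2 H each → 4
  2 × O: no H
  1 × C: 3 H
  1 × C (aromatic): 1 H
  1 × C: 1 H
  1 × C: no H
  1 × F: no H
  1 × N: 1 H
  Total hydrogens = 14.

14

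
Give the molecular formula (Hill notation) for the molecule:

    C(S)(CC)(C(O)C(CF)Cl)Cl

Heavy atoms from the SMILES: 6 C, 2 Cl, 1 F, 1 O, 1 S.
Implicit hydrogens by atom environment:
  2 × C: 2 H each → 4
  2 × C: 1 H each → 2
  2 × Cl: no H
  1 × C: 3 H
  1 × C: no H
  1 × F: no H
  1 × O: 1 H
  1 × S: 1 H
  Total hydrogens = 11.
Molecular formula: C6H11Cl2FOS

C6H11Cl2FOS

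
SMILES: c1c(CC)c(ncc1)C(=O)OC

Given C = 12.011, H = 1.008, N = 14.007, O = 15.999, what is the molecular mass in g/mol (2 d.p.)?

165.19

Molecular formula: C9H11NO2.
M = 9×12.011 + 11×1.008 + 1×14.007 + 2×15.999 = 165.19 g/mol.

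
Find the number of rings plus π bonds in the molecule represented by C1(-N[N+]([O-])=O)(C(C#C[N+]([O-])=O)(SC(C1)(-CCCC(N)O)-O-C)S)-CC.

5

Molecular formula from the SMILES: C13H22N4O6S2.
DoU = (2C + 2 + N − H − X)/2 = (2·13 + 2 + 4 − 22 − 0)/2 = 10/2 = 5.
(Structurally: 1 ring(s) + 4 π bond(s) = 5.)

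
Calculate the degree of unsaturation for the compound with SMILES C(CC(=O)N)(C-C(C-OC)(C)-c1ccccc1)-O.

5

Molecular formula from the SMILES: C14H21NO3.
DoU = (2C + 2 + N − H − X)/2 = (2·14 + 2 + 1 − 21 − 0)/2 = 10/2 = 5.
(Structurally: 1 ring(s) + 4 π bond(s) = 5.)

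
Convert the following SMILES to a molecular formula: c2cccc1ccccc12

Heavy atoms from the SMILES: 10 C.
Implicit hydrogens by atom environment:
  8 × C (aromatic): 1 H each → 8
  2 × C (aromatic): no H
  Total hydrogens = 8.
Molecular formula: C10H8

C10H8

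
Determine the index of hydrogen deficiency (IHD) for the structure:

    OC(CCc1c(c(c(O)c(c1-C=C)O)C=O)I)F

6

Molecular formula from the SMILES: C12H12FIO4.
DoU = (2C + 2 + N − H − X)/2 = (2·12 + 2 + 0 − 12 − 2)/2 = 12/2 = 6.
(Structurally: 1 ring(s) + 5 π bond(s) = 6.)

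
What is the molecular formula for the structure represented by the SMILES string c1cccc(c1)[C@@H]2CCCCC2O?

C12H16O

Heavy atoms from the SMILES: 12 C, 1 O.
Implicit hydrogens by atom environment:
  5 × C (aromatic): 1 H each → 5
  4 × C: 2 H each → 8
  2 × C: 1 H each → 2
  1 × C (aromatic): no H
  1 × O: 1 H
  Total hydrogens = 16.
Molecular formula: C12H16O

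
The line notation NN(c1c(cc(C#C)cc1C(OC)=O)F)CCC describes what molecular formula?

C13H15FN2O2

Heavy atoms from the SMILES: 13 C, 1 F, 2 N, 2 O.
Implicit hydrogens by atom environment:
  4 × C (aromatic): no H
  2 × C: 3 H each → 6
  2 × C: 2 H each → 4
  2 × C (aromatic): 1 H each → 2
  2 × C: no H
  2 × O: no H
  1 × C: 1 H
  1 × F: no H
  1 × N: 2 H
  1 × N: no H
  Total hydrogens = 15.
Molecular formula: C13H15FN2O2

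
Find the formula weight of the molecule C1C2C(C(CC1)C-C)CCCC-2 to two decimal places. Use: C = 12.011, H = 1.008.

166.31

Molecular formula: C12H22.
M = 12×12.011 + 22×1.008 = 166.31 g/mol.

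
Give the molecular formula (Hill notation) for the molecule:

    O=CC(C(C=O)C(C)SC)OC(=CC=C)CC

C13H20O3S

Heavy atoms from the SMILES: 13 C, 3 O, 1 S.
Implicit hydrogens by atom environment:
  7 × C: 1 H each → 7
  3 × C: 3 H each → 9
  3 × O: no H
  2 × C: 2 H each → 4
  1 × C: no H
  1 × S: no H
  Total hydrogens = 20.
Molecular formula: C13H20O3S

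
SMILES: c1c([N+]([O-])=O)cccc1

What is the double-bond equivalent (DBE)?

Molecular formula from the SMILES: C6H5NO2.
DoU = (2C + 2 + N − H − X)/2 = (2·6 + 2 + 1 − 5 − 0)/2 = 10/2 = 5.
(Structurally: 1 ring(s) + 4 π bond(s) = 5.)

5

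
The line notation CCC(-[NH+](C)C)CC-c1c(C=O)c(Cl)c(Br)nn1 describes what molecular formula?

C12H18BrClN3O+

Heavy atoms from the SMILES: 1 Br, 12 C, 1 Cl, 3 N, 1 O.
Implicit hydrogens by atom environment:
  4 × C (aromatic): no H
  3 × C: 3 H each → 9
  3 × C: 2 H each → 6
  2 × C: 1 H each → 2
  2 × N (aromatic): no H
  1 × Br: no H
  1 × Cl: no H
  1 × N (charge +1): 1 H
  1 × O: no H
  Total hydrogens = 18.
Net charge +1.
Molecular formula: C12H18BrClN3O+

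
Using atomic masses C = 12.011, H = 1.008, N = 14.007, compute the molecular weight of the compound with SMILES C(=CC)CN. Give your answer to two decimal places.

71.12

Molecular formula: C4H9N.
M = 4×12.011 + 9×1.008 + 1×14.007 = 71.12 g/mol.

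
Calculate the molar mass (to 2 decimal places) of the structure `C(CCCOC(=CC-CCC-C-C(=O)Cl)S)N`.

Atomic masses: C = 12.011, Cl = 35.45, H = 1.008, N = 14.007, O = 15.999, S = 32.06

279.82

Molecular formula: C12H22ClNO2S.
M = 12×12.011 + 1×35.45 + 22×1.008 + 1×14.007 + 2×15.999 + 1×32.06 = 279.82 g/mol.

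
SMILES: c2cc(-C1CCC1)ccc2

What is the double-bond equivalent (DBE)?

5

Molecular formula from the SMILES: C10H12.
DoU = (2C + 2 + N − H − X)/2 = (2·10 + 2 + 0 − 12 − 0)/2 = 10/2 = 5.
(Structurally: 2 ring(s) + 3 π bond(s) = 5.)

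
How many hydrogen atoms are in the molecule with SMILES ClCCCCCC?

Hydrogens are implicit in SMILES; fill each atom to its normal valence:
  5 × C: 2 H each → 10
  1 × C: 3 H
  1 × Cl: no H
  Total hydrogens = 13.

13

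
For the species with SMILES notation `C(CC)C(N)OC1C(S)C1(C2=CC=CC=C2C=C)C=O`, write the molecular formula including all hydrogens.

Heavy atoms from the SMILES: 16 C, 1 N, 2 O, 1 S.
Implicit hydrogens by atom environment:
  5 × C: 1 H each → 5
  4 × C (aromatic): 1 H each → 4
  3 × C: 2 H each → 6
  2 × C (aromatic): no H
  2 × O: no H
  1 × C: 3 H
  1 × C: no H
  1 × N: 2 H
  1 × S: 1 H
  Total hydrogens = 21.
Molecular formula: C16H21NO2S

C16H21NO2S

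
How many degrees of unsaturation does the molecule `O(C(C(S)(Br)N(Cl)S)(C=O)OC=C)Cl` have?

2

Molecular formula from the SMILES: C5H6BrCl2NO3S2.
DoU = (2C + 2 + N − H − X)/2 = (2·5 + 2 + 1 − 6 − 3)/2 = 4/2 = 2.
(Structurally: 0 ring(s) + 2 π bond(s) = 2.)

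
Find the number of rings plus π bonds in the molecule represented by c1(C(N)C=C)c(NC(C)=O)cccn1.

Molecular formula from the SMILES: C10H13N3O.
DoU = (2C + 2 + N − H − X)/2 = (2·10 + 2 + 3 − 13 − 0)/2 = 12/2 = 6.
(Structurally: 1 ring(s) + 5 π bond(s) = 6.)

6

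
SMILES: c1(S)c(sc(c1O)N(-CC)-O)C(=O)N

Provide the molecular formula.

C7H10N2O3S2

Heavy atoms from the SMILES: 7 C, 2 N, 3 O, 2 S.
Implicit hydrogens by atom environment:
  4 × C (aromatic): no H
  2 × O: 1 H each → 2
  1 × C: 3 H
  1 × C: 2 H
  1 × C: no H
  1 × N: 2 H
  1 × N: no H
  1 × O: no H
  1 × S: 1 H
  1 × S (aromatic): no H
  Total hydrogens = 10.
Molecular formula: C7H10N2O3S2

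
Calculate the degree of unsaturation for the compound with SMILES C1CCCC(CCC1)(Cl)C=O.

Molecular formula from the SMILES: C9H15ClO.
DoU = (2C + 2 + N − H − X)/2 = (2·9 + 2 + 0 − 15 − 1)/2 = 4/2 = 2.
(Structurally: 1 ring(s) + 1 π bond(s) = 2.)

2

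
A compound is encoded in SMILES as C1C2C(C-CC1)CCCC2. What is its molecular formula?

C10H18

Heavy atoms from the SMILES: 10 C.
Implicit hydrogens by atom environment:
  8 × C: 2 H each → 16
  2 × C: 1 H each → 2
  Total hydrogens = 18.
Molecular formula: C10H18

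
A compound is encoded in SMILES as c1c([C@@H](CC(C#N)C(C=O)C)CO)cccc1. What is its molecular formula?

Heavy atoms from the SMILES: 14 C, 1 N, 2 O.
Implicit hydrogens by atom environment:
  5 × C (aromatic): 1 H each → 5
  4 × C: 1 H each → 4
  2 × C: 2 H each → 4
  1 × C: 3 H
  1 × C: no H
  1 × C (aromatic): no H
  1 × N: no H
  1 × O: 1 H
  1 × O: no H
  Total hydrogens = 17.
Molecular formula: C14H17NO2

C14H17NO2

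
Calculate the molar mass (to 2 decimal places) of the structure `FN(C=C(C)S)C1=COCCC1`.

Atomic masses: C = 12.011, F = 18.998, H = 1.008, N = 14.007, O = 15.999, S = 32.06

Molecular formula: C8H12FNOS.
M = 8×12.011 + 1×18.998 + 12×1.008 + 1×14.007 + 1×15.999 + 1×32.06 = 189.25 g/mol.

189.25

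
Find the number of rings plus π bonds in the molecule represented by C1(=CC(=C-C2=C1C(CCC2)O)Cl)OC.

5

Molecular formula from the SMILES: C11H13ClO2.
DoU = (2C + 2 + N − H − X)/2 = (2·11 + 2 + 0 − 13 − 1)/2 = 10/2 = 5.
(Structurally: 2 ring(s) + 3 π bond(s) = 5.)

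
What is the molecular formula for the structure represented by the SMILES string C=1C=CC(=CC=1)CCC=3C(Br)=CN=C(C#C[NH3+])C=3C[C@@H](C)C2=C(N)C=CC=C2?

C24H25BrN3+

Heavy atoms from the SMILES: 1 Br, 24 C, 3 N.
Implicit hydrogens by atom environment:
  10 × C (aromatic): 1 H each → 10
  7 × C (aromatic): no H
  3 × C: 2 H each → 6
  2 × C: no H
  1 × Br: no H
  1 × C: 3 H
  1 × C: 1 H
  1 × N (charge +1): 3 H
  1 × N: 2 H
  1 × N (aromatic): no H
  Total hydrogens = 25.
Net charge +1.
Molecular formula: C24H25BrN3+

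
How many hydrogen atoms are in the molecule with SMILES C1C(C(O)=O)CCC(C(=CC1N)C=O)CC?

19

Hydrogens are implicit in SMILES; fill each atom to its normal valence:
  5 × C: 1 H each → 5
  4 × C: 2 H each → 8
  2 × C: no H
  2 × O: no H
  1 × C: 3 H
  1 × N: 2 H
  1 × O: 1 H
  Total hydrogens = 19.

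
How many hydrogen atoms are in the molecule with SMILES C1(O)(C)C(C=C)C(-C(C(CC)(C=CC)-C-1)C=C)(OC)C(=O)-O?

Hydrogens are implicit in SMILES; fill each atom to its normal valence:
  6 × C: 1 H each → 6
  4 × C: 3 H each → 12
  4 × C: 2 H each → 8
  4 × C: no H
  2 × O: 1 H each → 2
  2 × O: no H
  Total hydrogens = 28.

28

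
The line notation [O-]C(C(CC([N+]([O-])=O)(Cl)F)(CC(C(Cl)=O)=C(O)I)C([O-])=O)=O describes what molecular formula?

Heavy atoms from the SMILES: 9 C, 2 Cl, 1 F, 1 I, 1 N, 8 O.
Implicit hydrogens by atom environment:
  7 × C: no H
  4 × O: no H
  3 × O (charge -1): no H
  2 × C: 2 H each → 4
  2 × Cl: no H
  1 × F: no H
  1 × I: no H
  1 × N (charge +1): no H
  1 × O: 1 H
  Total hydrogens = 5.
Net charge -2.
Molecular formula: [C9H5Cl2FINO8]2-

[C9H5Cl2FINO8]2-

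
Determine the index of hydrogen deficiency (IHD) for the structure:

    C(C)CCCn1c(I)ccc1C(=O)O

4

Molecular formula from the SMILES: C10H14INO2.
DoU = (2C + 2 + N − H − X)/2 = (2·10 + 2 + 1 − 14 − 1)/2 = 8/2 = 4.
(Structurally: 1 ring(s) + 3 π bond(s) = 4.)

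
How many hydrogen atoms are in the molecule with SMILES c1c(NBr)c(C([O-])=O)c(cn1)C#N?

3

Hydrogens are implicit in SMILES; fill each atom to its normal valence:
  3 × C (aromatic): no H
  2 × C (aromatic): 1 H each → 2
  2 × C: no H
  1 × Br: no H
  1 × N: 1 H
  1 × N (aromatic): no H
  1 × N: no H
  1 × O: no H
  1 × O (charge -1): no H
  Total hydrogens = 3.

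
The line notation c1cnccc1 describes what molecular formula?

C5H5N

Heavy atoms from the SMILES: 5 C, 1 N.
Implicit hydrogens by atom environment:
  5 × C (aromatic): 1 H each → 5
  1 × N (aromatic): no H
  Total hydrogens = 5.
Molecular formula: C5H5N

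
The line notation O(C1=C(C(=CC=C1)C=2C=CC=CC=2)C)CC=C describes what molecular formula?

Heavy atoms from the SMILES: 16 C, 1 O.
Implicit hydrogens by atom environment:
  8 × C (aromatic): 1 H each → 8
  4 × C (aromatic): no H
  2 × C: 2 H each → 4
  1 × C: 3 H
  1 × C: 1 H
  1 × O: no H
  Total hydrogens = 16.
Molecular formula: C16H16O

C16H16O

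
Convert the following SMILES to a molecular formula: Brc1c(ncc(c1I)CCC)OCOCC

C11H15BrINO2

Heavy atoms from the SMILES: 1 Br, 11 C, 1 I, 1 N, 2 O.
Implicit hydrogens by atom environment:
  4 × C: 2 H each → 8
  4 × C (aromatic): no H
  2 × C: 3 H each → 6
  2 × O: no H
  1 × Br: no H
  1 × C (aromatic): 1 H
  1 × I: no H
  1 × N (aromatic): no H
  Total hydrogens = 15.
Molecular formula: C11H15BrINO2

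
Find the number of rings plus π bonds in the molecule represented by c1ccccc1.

Molecular formula from the SMILES: C6H6.
DoU = (2C + 2 + N − H − X)/2 = (2·6 + 2 + 0 − 6 − 0)/2 = 8/2 = 4.
(Structurally: 1 ring(s) + 3 π bond(s) = 4.)

4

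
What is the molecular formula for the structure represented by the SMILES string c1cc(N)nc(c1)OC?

Heavy atoms from the SMILES: 6 C, 2 N, 1 O.
Implicit hydrogens by atom environment:
  3 × C (aromatic): 1 H each → 3
  2 × C (aromatic): no H
  1 × C: 3 H
  1 × N: 2 H
  1 × N (aromatic): no H
  1 × O: no H
  Total hydrogens = 8.
Molecular formula: C6H8N2O

C6H8N2O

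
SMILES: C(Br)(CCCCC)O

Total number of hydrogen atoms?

13

Hydrogens are implicit in SMILES; fill each atom to its normal valence:
  4 × C: 2 H each → 8
  1 × Br: no H
  1 × C: 3 H
  1 × C: 1 H
  1 × O: 1 H
  Total hydrogens = 13.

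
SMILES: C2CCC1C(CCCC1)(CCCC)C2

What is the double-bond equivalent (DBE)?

Molecular formula from the SMILES: C14H26.
DoU = (2C + 2 + N − H − X)/2 = (2·14 + 2 + 0 − 26 − 0)/2 = 4/2 = 2.
(Structurally: 2 ring(s) + 0 π bond(s) = 2.)

2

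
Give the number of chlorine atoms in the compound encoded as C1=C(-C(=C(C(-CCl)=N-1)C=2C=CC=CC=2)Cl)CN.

The symbol for chlorine appears 2 times in the SMILES.

2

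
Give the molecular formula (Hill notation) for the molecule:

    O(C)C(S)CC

Heavy atoms from the SMILES: 4 C, 1 O, 1 S.
Implicit hydrogens by atom environment:
  2 × C: 3 H each → 6
  1 × C: 2 H
  1 × C: 1 H
  1 × O: no H
  1 × S: 1 H
  Total hydrogens = 10.
Molecular formula: C4H10OS

C4H10OS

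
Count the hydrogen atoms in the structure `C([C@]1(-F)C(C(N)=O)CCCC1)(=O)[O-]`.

Hydrogens are implicit in SMILES; fill each atom to its normal valence:
  4 × C: 2 H each → 8
  3 × C: no H
  2 × O: no H
  1 × C: 1 H
  1 × F: no H
  1 × N: 2 H
  1 × O (charge -1): no H
  Total hydrogens = 11.

11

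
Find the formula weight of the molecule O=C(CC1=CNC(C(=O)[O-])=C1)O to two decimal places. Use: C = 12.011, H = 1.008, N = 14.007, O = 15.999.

168.13

Molecular formula: C7H6NO4-.
M = 7×12.011 + 6×1.008 + 1×14.007 + 4×15.999 = 168.13 g/mol.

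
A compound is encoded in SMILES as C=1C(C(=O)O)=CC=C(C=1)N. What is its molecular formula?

C7H7NO2

Heavy atoms from the SMILES: 7 C, 1 N, 2 O.
Implicit hydrogens by atom environment:
  4 × C (aromatic): 1 H each → 4
  2 × C (aromatic): no H
  1 × C: no H
  1 × N: 2 H
  1 × O: 1 H
  1 × O: no H
  Total hydrogens = 7.
Molecular formula: C7H7NO2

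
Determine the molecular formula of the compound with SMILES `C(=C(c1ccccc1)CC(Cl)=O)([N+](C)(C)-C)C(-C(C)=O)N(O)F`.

Heavy atoms from the SMILES: 16 C, 1 Cl, 1 F, 2 N, 3 O.
Implicit hydrogens by atom environment:
  5 × C (aromatic): 1 H each → 5
  4 × C: 3 H each → 12
  4 × C: no H
  2 × O: no H
  1 × C: 2 H
  1 × C: 1 H
  1 × C (aromatic): no H
  1 × Cl: no H
  1 × F: no H
  1 × N: no H
  1 × N (charge +1): no H
  1 × O: 1 H
  Total hydrogens = 21.
Net charge +1.
Molecular formula: C16H21ClFN2O3+

C16H21ClFN2O3+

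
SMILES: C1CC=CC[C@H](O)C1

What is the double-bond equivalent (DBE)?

Molecular formula from the SMILES: C7H12O.
DoU = (2C + 2 + N − H − X)/2 = (2·7 + 2 + 0 − 12 − 0)/2 = 4/2 = 2.
(Structurally: 1 ring(s) + 1 π bond(s) = 2.)

2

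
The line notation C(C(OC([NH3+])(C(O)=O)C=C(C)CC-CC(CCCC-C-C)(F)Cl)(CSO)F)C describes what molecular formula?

C19H35ClF2NO4S+

Heavy atoms from the SMILES: 19 C, 1 Cl, 2 F, 1 N, 4 O, 1 S.
Implicit hydrogens by atom environment:
  10 × C: 2 H each → 20
  5 × C: no H
  3 × C: 3 H each → 9
  2 × F: no H
  2 × O: 1 H each → 2
  2 × O: no H
  1 × C: 1 H
  1 × Cl: no H
  1 × N (charge +1): 3 H
  1 × S: no H
  Total hydrogens = 35.
Net charge +1.
Molecular formula: C19H35ClF2NO4S+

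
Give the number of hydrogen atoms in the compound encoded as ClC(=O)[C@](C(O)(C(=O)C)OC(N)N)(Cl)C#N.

Hydrogens are implicit in SMILES; fill each atom to its normal valence:
  5 × C: no H
  3 × O: no H
  2 × Cl: no H
  2 × N: 2 H each → 4
  1 × C: 3 H
  1 × C: 1 H
  1 × N: no H
  1 × O: 1 H
  Total hydrogens = 9.

9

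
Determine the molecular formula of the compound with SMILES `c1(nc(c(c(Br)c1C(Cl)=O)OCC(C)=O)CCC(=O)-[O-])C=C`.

C14H12BrClNO5-

Heavy atoms from the SMILES: 1 Br, 14 C, 1 Cl, 1 N, 5 O.
Implicit hydrogens by atom environment:
  5 × C (aromatic): no H
  4 × C: 2 H each → 8
  4 × O: no H
  3 × C: no H
  1 × Br: no H
  1 × C: 3 H
  1 × C: 1 H
  1 × Cl: no H
  1 × N (aromatic): no H
  1 × O (charge -1): no H
  Total hydrogens = 12.
Net charge -1.
Molecular formula: C14H12BrClNO5-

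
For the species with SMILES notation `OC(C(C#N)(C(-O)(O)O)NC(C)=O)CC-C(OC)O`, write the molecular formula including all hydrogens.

Heavy atoms from the SMILES: 10 C, 2 N, 7 O.
Implicit hydrogens by atom environment:
  5 × O: 1 H each → 5
  4 × C: no H
  2 × C: 3 H each → 6
  2 × C: 2 H each → 4
  2 × C: 1 H each → 2
  2 × O: no H
  1 × N: 1 H
  1 × N: no H
  Total hydrogens = 18.
Molecular formula: C10H18N2O7

C10H18N2O7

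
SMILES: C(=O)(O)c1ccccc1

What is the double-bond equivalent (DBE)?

Molecular formula from the SMILES: C7H6O2.
DoU = (2C + 2 + N − H − X)/2 = (2·7 + 2 + 0 − 6 − 0)/2 = 10/2 = 5.
(Structurally: 1 ring(s) + 4 π bond(s) = 5.)

5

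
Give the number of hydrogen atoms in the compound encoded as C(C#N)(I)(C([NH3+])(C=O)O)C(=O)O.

6

Hydrogens are implicit in SMILES; fill each atom to its normal valence:
  4 × C: no H
  2 × O: 1 H each → 2
  2 × O: no H
  1 × C: 1 H
  1 × I: no H
  1 × N (charge +1): 3 H
  1 × N: no H
  Total hydrogens = 6.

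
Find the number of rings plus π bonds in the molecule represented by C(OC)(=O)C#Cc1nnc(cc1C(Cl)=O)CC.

8

Molecular formula from the SMILES: C11H9ClN2O3.
DoU = (2C + 2 + N − H − X)/2 = (2·11 + 2 + 2 − 9 − 1)/2 = 16/2 = 8.
(Structurally: 1 ring(s) + 7 π bond(s) = 8.)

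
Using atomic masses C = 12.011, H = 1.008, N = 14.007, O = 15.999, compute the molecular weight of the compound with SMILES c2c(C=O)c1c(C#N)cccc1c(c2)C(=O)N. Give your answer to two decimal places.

224.22

Molecular formula: C13H8N2O2.
M = 13×12.011 + 8×1.008 + 2×14.007 + 2×15.999 = 224.22 g/mol.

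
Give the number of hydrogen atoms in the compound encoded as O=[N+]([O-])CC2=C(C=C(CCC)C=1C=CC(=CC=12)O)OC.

Hydrogens are implicit in SMILES; fill each atom to its normal valence:
  6 × C (aromatic): no H
  4 × C (aromatic): 1 H each → 4
  3 × C: 2 H each → 6
  2 × C: 3 H each → 6
  2 × O: no H
  1 × N (charge +1): no H
  1 × O: 1 H
  1 × O (charge -1): no H
  Total hydrogens = 17.

17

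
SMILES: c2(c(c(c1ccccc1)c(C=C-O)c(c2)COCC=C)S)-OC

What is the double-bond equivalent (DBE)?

Molecular formula from the SMILES: C19H20O3S.
DoU = (2C + 2 + N − H − X)/2 = (2·19 + 2 + 0 − 20 − 0)/2 = 20/2 = 10.
(Structurally: 2 ring(s) + 8 π bond(s) = 10.)

10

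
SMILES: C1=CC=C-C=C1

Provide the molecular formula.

C6H6

Heavy atoms from the SMILES: 6 C.
Implicit hydrogens by atom environment:
  6 × C (aromatic): 1 H each → 6
  Total hydrogens = 6.
Molecular formula: C6H6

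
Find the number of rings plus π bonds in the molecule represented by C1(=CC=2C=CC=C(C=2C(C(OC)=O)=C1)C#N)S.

Molecular formula from the SMILES: C13H9NO2S.
DoU = (2C + 2 + N − H − X)/2 = (2·13 + 2 + 1 − 9 − 0)/2 = 20/2 = 10.
(Structurally: 2 ring(s) + 8 π bond(s) = 10.)

10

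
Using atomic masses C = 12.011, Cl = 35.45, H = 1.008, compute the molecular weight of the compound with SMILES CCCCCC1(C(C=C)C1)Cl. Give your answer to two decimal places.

Molecular formula: C10H17Cl.
M = 10×12.011 + 1×35.45 + 17×1.008 = 172.70 g/mol.

172.70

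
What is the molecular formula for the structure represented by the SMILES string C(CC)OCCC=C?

C7H14O

Heavy atoms from the SMILES: 7 C, 1 O.
Implicit hydrogens by atom environment:
  5 × C: 2 H each → 10
  1 × C: 3 H
  1 × C: 1 H
  1 × O: no H
  Total hydrogens = 14.
Molecular formula: C7H14O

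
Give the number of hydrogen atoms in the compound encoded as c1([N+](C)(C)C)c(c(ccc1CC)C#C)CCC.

24

Hydrogens are implicit in SMILES; fill each atom to its normal valence:
  5 × C: 3 H each → 15
  4 × C (aromatic): no H
  3 × C: 2 H each → 6
  2 × C (aromatic): 1 H each → 2
  1 × C: 1 H
  1 × C: no H
  1 × N (charge +1): no H
  Total hydrogens = 24.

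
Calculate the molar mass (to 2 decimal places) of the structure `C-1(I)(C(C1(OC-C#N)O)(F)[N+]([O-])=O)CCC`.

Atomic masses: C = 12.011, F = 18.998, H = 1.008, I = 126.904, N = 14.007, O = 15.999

344.08

Molecular formula: C8H10FIN2O4.
M = 8×12.011 + 1×18.998 + 10×1.008 + 1×126.904 + 2×14.007 + 4×15.999 = 344.08 g/mol.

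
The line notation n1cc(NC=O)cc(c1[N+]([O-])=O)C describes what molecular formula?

C7H7N3O3

Heavy atoms from the SMILES: 7 C, 3 N, 3 O.
Implicit hydrogens by atom environment:
  3 × C (aromatic): no H
  2 × C (aromatic): 1 H each → 2
  2 × O: no H
  1 × C: 3 H
  1 × C: 1 H
  1 × N: 1 H
  1 × N (aromatic): no H
  1 × N (charge +1): no H
  1 × O (charge -1): no H
  Total hydrogens = 7.
Molecular formula: C7H7N3O3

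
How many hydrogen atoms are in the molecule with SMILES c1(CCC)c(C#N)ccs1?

9

Hydrogens are implicit in SMILES; fill each atom to its normal valence:
  2 × C: 2 H each → 4
  2 × C (aromatic): 1 H each → 2
  2 × C (aromatic): no H
  1 × C: 3 H
  1 × C: no H
  1 × N: no H
  1 × S (aromatic): no H
  Total hydrogens = 9.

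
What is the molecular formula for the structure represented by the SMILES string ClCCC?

C3H7Cl

Heavy atoms from the SMILES: 3 C, 1 Cl.
Implicit hydrogens by atom environment:
  2 × C: 2 H each → 4
  1 × C: 3 H
  1 × Cl: no H
  Total hydrogens = 7.
Molecular formula: C3H7Cl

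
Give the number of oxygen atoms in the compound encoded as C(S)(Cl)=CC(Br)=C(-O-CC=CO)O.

The symbol for oxygen appears 3 times in the SMILES.

3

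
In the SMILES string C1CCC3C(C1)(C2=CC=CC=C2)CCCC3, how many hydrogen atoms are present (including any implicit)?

Hydrogens are implicit in SMILES; fill each atom to its normal valence:
  8 × C: 2 H each → 16
  5 × C (aromatic): 1 H each → 5
  1 × C: 1 H
  1 × C: no H
  1 × C (aromatic): no H
  Total hydrogens = 22.

22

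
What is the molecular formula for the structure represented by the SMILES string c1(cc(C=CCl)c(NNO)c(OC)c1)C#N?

Heavy atoms from the SMILES: 10 C, 1 Cl, 3 N, 2 O.
Implicit hydrogens by atom environment:
  4 × C (aromatic): no H
  2 × C (aromatic): 1 H each → 2
  2 × C: 1 H each → 2
  2 × N: 1 H each → 2
  1 × C: 3 H
  1 × C: no H
  1 × Cl: no H
  1 × N: no H
  1 × O: 1 H
  1 × O: no H
  Total hydrogens = 10.
Molecular formula: C10H10ClN3O2

C10H10ClN3O2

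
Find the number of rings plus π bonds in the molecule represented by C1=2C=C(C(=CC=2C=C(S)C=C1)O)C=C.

Molecular formula from the SMILES: C12H10OS.
DoU = (2C + 2 + N − H − X)/2 = (2·12 + 2 + 0 − 10 − 0)/2 = 16/2 = 8.
(Structurally: 2 ring(s) + 6 π bond(s) = 8.)

8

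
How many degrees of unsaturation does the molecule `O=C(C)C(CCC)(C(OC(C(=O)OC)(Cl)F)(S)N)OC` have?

2

Molecular formula from the SMILES: C11H19ClFNO5S.
DoU = (2C + 2 + N − H − X)/2 = (2·11 + 2 + 1 − 19 − 2)/2 = 4/2 = 2.
(Structurally: 0 ring(s) + 2 π bond(s) = 2.)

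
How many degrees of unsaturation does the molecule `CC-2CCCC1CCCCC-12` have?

Molecular formula from the SMILES: C11H20.
DoU = (2C + 2 + N − H − X)/2 = (2·11 + 2 + 0 − 20 − 0)/2 = 4/2 = 2.
(Structurally: 2 ring(s) + 0 π bond(s) = 2.)

2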